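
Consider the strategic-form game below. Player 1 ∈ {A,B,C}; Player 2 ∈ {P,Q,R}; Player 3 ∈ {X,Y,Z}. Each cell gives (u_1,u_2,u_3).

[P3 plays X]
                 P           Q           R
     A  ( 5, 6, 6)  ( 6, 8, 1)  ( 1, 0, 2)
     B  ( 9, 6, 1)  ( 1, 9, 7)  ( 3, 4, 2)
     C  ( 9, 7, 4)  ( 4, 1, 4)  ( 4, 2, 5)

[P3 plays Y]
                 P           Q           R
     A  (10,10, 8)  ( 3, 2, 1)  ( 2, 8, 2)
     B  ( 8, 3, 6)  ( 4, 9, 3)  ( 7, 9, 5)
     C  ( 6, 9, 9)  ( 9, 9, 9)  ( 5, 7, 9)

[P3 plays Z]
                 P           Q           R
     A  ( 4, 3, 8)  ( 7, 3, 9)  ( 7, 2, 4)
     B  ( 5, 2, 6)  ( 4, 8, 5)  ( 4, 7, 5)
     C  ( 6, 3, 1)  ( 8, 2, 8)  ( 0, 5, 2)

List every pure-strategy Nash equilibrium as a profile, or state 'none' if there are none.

PSNE = {(A,P,Y), (B,R,Y), (C,Q,Y)}

(A,P,X): not NE [P1→C gives 9>5; P2→Q gives 8>6; P3→Z gives 8>6]
(A,P,Y): NE
(A,P,Z): not NE [P1→C gives 6>4]
(A,Q,X): not NE [P3→Z gives 9>1]
(A,Q,Y): not NE [P1→C gives 9>3; P2→P gives 10>2; P3→Z gives 9>1]
(A,Q,Z): not NE [P1→C gives 8>7]
(A,R,X): not NE [P1→C gives 4>1; P2→Q gives 8>0; P3→Z gives 4>2]
(A,R,Y): not NE [P1→B gives 7>2; P2→P gives 10>8; P3→Z gives 4>2]
(A,R,Z): not NE [P2→Q gives 3>2]
(B,P,X): not NE [P2→Q gives 9>6; P3→Z gives 6>1]
(B,P,Y): not NE [P1→A gives 10>8; P2→R gives 9>3]
(B,P,Z): not NE [P1→C gives 6>5; P2→Q gives 8>2]
(B,Q,X): not NE [P1→A gives 6>1]
(B,Q,Y): not NE [P1→C gives 9>4; P3→X gives 7>3]
(B,Q,Z): not NE [P1→C gives 8>4; P3→X gives 7>5]
(B,R,X): not NE [P1→C gives 4>3; P2→Q gives 9>4; P3→Z gives 5>2]
(B,R,Y): NE
(B,R,Z): not NE [P1→A gives 7>4; P2→Q gives 8>7]
(C,P,X): not NE [P3→Y gives 9>4]
(C,P,Y): not NE [P1→A gives 10>6]
(C,P,Z): not NE [P2→R gives 5>3; P3→Y gives 9>1]
(C,Q,X): not NE [P1→A gives 6>4; P2→P gives 7>1; P3→Y gives 9>4]
(C,Q,Y): NE
(C,Q,Z): not NE [P2→R gives 5>2; P3→Y gives 9>8]
(C,R,X): not NE [P2→P gives 7>2; P3→Y gives 9>5]
(C,R,Y): not NE [P1→B gives 7>5; P2→Q gives 9>7]
(C,R,Z): not NE [P1→A gives 7>0; P3→Y gives 9>2]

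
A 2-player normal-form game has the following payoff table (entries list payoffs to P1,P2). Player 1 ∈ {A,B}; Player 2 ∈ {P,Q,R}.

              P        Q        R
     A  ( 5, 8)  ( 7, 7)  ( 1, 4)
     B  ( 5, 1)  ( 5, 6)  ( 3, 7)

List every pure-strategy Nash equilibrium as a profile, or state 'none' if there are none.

Nash profiles: (A,P), (B,R)

(A,P): NE
(A,Q): not NE [P2→P gives 8>7]
(A,R): not NE [P1→B gives 3>1; P2→P gives 8>4]
(B,P): not NE [P2→R gives 7>1]
(B,Q): not NE [P1→A gives 7>5; P2→R gives 7>6]
(B,R): NE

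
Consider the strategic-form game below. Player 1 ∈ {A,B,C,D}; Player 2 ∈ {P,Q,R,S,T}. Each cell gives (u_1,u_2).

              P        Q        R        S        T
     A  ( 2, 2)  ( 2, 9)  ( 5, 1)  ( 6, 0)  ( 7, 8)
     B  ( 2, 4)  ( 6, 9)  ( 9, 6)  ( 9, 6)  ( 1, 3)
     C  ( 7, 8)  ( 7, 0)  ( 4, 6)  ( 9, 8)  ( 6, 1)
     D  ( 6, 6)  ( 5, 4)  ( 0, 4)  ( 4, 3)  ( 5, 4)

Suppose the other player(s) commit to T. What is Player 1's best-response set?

P1 best: {A}

u_1(A vs T) = 7
u_1(B vs T) = 1
u_1(C vs T) = 6
u_1(D vs T) = 5
max payoff 7 at {A}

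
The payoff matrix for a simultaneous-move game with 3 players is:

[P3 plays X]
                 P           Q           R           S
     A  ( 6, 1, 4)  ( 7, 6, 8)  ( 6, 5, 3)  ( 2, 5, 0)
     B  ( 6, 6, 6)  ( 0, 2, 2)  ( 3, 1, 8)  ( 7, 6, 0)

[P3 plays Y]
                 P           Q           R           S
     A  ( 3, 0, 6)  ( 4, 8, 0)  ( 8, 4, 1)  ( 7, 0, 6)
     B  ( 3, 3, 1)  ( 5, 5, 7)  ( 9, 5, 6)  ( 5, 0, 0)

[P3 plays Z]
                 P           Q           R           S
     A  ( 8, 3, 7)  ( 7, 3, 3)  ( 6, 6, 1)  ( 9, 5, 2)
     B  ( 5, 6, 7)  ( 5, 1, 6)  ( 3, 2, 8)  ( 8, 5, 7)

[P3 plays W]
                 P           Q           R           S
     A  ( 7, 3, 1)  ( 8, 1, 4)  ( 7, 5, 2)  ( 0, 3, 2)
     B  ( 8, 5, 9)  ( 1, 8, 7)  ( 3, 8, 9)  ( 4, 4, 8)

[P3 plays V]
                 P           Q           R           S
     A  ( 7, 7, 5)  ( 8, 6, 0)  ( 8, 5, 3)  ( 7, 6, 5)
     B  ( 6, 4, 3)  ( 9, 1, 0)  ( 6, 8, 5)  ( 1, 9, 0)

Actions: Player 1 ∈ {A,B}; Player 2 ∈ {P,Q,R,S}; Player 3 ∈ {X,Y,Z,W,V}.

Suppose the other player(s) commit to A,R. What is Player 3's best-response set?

argmax u_3 = {X,V}

u_3(X vs A,R) = 3
u_3(Y vs A,R) = 1
u_3(Z vs A,R) = 1
u_3(W vs A,R) = 2
u_3(V vs A,R) = 3
max payoff 3 at {X,V}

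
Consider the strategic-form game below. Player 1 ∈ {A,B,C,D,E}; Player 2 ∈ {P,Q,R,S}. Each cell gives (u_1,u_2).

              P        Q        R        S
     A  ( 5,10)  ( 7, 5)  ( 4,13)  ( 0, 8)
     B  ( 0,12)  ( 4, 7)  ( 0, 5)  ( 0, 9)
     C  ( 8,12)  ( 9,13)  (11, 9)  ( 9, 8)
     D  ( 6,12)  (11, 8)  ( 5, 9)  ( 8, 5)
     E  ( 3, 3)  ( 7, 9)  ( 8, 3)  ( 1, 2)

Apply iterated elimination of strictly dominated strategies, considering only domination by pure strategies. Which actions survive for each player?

P1 drop A (C beats it: P:8>5 Q:9>7 R:11>4 S:9>0)
P1 drop B (C beats it: P:8>0 Q:9>4 R:11>0 S:9>0)
P1 drop E (C beats it: P:8>3 Q:9>7 R:11>8 S:9>1)
P2 drop R (P beats it: C:12>9 D:12>9)
P2 drop S (P beats it: C:12>8 D:12>5)
P1→{C,D} P2→{P,Q}

Survivors P1:{C,D} P2:{P,Q}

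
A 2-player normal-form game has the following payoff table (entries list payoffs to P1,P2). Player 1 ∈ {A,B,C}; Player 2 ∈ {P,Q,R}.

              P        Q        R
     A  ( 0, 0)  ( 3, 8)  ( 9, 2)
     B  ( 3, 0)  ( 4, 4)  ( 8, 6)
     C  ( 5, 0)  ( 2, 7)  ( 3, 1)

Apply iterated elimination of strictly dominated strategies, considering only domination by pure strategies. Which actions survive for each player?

Remaining: P1:{A,B} P2:{Q,R}

P2 drop P (Q beats it: A:8>0 B:4>0 C:7>0)
P1 drop C (A beats it: Q:3>2 R:9>3)
P1→{A,B} P2→{Q,R}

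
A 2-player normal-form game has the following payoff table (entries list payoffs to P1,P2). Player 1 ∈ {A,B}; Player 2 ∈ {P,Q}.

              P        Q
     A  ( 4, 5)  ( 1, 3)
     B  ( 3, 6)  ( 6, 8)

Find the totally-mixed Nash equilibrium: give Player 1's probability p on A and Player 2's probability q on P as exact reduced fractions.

p=1/2, q=5/6

P1 indiff ⇒ q·4+(1-q)·1 = q·3+(1-q)·6 ⇒ q(1) = (1-q)(5) ⇒ q = 5/6
P2 indiff ⇒ p·5+(1-p)·6 = p·3+(1-p)·8 ⇒ p(2) = (1-p)(2) ⇒ p = 1/2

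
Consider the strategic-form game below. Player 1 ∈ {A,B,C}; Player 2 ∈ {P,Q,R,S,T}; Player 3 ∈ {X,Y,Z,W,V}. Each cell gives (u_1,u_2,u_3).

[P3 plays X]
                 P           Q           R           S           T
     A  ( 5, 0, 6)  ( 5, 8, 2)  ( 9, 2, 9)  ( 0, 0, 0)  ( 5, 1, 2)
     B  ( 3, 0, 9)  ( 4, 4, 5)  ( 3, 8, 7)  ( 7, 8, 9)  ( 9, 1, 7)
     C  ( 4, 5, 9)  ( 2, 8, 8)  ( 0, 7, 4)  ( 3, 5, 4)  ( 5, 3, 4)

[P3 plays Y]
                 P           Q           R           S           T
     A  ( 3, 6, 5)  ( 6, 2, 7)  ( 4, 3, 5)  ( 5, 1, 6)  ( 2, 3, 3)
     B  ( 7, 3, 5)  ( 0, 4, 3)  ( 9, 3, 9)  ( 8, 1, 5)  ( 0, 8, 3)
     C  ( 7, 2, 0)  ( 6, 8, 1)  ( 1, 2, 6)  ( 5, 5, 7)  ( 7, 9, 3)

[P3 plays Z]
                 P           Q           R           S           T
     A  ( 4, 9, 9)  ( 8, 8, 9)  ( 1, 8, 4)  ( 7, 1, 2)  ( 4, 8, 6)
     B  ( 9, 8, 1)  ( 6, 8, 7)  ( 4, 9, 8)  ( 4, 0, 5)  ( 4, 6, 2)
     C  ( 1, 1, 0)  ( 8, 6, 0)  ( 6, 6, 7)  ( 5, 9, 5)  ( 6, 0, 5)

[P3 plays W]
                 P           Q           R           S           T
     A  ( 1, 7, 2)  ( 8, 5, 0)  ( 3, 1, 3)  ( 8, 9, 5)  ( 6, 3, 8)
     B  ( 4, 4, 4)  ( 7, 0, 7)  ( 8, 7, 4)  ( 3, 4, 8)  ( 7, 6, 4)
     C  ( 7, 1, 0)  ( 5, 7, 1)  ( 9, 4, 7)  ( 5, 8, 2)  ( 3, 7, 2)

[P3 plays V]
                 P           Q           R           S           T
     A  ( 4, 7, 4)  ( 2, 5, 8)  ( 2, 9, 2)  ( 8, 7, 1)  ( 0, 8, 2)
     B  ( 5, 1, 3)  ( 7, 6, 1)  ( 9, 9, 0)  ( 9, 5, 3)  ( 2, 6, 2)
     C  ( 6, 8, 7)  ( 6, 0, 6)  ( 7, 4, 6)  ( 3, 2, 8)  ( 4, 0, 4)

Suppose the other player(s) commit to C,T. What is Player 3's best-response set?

u_3(X vs C,T) = 4
u_3(Y vs C,T) = 3
u_3(Z vs C,T) = 5
u_3(W vs C,T) = 2
u_3(V vs C,T) = 4
max payoff 5 at {Z}

argmax u_3 = {Z}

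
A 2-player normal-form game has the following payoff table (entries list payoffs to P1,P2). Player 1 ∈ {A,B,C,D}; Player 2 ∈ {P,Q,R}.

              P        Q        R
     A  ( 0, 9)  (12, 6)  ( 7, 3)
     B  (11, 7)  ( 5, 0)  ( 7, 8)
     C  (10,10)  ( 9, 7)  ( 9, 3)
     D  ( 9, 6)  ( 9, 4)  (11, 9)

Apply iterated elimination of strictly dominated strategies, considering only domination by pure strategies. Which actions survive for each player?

P2 drop Q (P beats it: A:9>6 B:7>0 C:10>7 D:6>4)
P1 drop A (C beats it: P:10>0 R:9>7)
P1→{B,C,D} P2→{P,R}

IESDS → P1:{B,C,D} P2:{P,R}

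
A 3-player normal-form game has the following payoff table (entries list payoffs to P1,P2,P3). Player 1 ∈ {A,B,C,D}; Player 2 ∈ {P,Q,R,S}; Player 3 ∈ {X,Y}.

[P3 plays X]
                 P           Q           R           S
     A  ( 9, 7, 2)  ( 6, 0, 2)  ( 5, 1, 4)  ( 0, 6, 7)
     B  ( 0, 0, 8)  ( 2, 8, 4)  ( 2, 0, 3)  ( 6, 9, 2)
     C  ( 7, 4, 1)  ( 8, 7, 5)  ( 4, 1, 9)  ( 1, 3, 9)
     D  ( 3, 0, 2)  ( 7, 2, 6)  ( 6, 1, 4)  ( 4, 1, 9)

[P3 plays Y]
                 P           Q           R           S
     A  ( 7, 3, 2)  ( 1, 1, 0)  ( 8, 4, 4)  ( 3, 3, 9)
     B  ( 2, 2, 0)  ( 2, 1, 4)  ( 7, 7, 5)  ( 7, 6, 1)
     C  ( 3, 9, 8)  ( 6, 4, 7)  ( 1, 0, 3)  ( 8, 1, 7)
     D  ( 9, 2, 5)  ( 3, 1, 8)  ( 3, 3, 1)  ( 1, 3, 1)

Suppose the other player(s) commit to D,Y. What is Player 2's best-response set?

u_2(P vs D,Y) = 2
u_2(Q vs D,Y) = 1
u_2(R vs D,Y) = 3
u_2(S vs D,Y) = 3
max payoff 3 at {R,S}

argmax u_2 = {R,S}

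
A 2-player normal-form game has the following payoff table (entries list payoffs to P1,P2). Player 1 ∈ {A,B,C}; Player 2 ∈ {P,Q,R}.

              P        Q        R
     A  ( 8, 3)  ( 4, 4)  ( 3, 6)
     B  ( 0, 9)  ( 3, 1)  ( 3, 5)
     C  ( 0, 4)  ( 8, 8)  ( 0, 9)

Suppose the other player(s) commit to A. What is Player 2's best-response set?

u_2(P vs A) = 3
u_2(Q vs A) = 4
u_2(R vs A) = 6
max payoff 6 at {R}

P2 best: {R}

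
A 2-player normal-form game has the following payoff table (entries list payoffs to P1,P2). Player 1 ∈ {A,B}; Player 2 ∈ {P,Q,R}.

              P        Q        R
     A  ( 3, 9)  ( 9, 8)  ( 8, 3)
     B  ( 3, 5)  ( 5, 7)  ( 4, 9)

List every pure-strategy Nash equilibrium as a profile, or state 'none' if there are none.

(A,P): NE
(A,Q): not NE [P2→P gives 9>8]
(A,R): not NE [P2→P gives 9>3]
(B,P): not NE [P2→R gives 9>5]
(B,Q): not NE [P1→A gives 9>5; P2→R gives 9>7]
(B,R): not NE [P1→A gives 8>4]

Nash profiles: (A,P)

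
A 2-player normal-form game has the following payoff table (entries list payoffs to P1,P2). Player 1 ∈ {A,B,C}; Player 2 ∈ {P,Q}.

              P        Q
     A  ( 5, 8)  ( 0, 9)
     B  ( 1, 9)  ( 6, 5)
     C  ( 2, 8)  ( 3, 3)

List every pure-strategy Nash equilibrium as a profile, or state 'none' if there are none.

(A,P): not NE [P2→Q gives 9>8]
(A,Q): not NE [P1→B gives 6>0]
(B,P): not NE [P1→A gives 5>1]
(B,Q): not NE [P2→P gives 9>5]
(C,P): not NE [P1→A gives 5>2]
(C,Q): not NE [P1→B gives 6>3; P2→P gives 8>3]

Equilibria: none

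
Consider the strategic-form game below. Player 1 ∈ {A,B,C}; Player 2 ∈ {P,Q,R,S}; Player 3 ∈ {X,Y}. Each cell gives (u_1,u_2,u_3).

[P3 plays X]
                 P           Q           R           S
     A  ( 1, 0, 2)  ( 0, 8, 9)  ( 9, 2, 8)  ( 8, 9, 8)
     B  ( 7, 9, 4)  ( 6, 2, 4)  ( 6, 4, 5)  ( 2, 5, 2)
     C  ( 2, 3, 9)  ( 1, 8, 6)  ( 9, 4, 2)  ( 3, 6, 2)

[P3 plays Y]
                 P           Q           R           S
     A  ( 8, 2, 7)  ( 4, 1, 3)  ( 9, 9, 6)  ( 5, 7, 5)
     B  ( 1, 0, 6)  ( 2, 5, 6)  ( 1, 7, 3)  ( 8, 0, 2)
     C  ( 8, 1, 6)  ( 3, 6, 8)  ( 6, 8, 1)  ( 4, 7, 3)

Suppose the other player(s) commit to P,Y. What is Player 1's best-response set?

BR_1 = {A,C}

u_1(A vs P,Y) = 8
u_1(B vs P,Y) = 1
u_1(C vs P,Y) = 8
max payoff 8 at {A,C}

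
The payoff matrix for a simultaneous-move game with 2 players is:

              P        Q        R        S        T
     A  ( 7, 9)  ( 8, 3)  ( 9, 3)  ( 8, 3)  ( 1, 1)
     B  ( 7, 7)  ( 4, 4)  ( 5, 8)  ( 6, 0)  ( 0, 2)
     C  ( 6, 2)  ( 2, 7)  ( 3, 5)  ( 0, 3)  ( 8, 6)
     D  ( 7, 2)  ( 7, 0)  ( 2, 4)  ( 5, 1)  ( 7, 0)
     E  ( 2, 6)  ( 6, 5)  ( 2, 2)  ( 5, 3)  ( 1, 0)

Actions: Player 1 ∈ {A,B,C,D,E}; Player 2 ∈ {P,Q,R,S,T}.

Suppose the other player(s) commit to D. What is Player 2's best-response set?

u_2(P vs D) = 2
u_2(Q vs D) = 0
u_2(R vs D) = 4
u_2(S vs D) = 1
u_2(T vs D) = 0
max payoff 4 at {R}

P2 best: {R}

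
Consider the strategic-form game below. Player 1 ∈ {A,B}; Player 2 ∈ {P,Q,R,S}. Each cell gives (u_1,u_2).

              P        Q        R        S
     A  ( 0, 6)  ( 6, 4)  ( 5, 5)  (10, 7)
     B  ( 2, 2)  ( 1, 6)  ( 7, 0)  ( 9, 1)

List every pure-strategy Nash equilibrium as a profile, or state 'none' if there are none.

(A,P): not NE [P1→B gives 2>0; P2→S gives 7>6]
(A,Q): not NE [P2→S gives 7>4]
(A,R): not NE [P1→B gives 7>5; P2→S gives 7>5]
(A,S): NE
(B,P): not NE [P2→Q gives 6>2]
(B,Q): not NE [P1→A gives 6>1]
(B,R): not NE [P2→Q gives 6>0]
(B,S): not NE [P1→A gives 10>9; P2→Q gives 6>1]

Nash profiles: (A,S)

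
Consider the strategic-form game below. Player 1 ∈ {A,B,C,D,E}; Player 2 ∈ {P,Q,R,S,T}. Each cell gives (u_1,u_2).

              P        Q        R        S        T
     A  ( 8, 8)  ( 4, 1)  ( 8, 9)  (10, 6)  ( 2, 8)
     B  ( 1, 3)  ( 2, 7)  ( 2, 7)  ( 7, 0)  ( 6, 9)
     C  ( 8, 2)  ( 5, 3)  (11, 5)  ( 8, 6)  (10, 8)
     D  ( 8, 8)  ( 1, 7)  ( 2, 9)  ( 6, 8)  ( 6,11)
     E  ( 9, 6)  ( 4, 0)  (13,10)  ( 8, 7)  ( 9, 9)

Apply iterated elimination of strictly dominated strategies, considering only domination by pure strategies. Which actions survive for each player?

Survivors P1:{C,E} P2:{R,T}

P1 drop B (C beats it: P:8>1 Q:5>2 R:11>2 S:8>7 T:10>6)
P1 drop D (E beats it: P:9>8 Q:4>1 R:13>2 S:8>6 T:9>6)
P2 drop P (R beats it: A:9>8 C:5>2 E:10>6)
P2 drop Q (R beats it: A:9>1 C:5>3 E:10>0)
P2 drop S (T beats it: A:8>6 C:8>6 E:9>7)
P1 drop A (C beats it: R:11>8 T:10>2)
P1→{C,E} P2→{R,T}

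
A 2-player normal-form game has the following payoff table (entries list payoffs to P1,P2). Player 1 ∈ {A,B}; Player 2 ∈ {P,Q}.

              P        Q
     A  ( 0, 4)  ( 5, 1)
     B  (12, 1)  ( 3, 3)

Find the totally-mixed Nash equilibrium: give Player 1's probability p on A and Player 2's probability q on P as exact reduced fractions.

P1 indiff ⇒ q·0+(1-q)·5 = q·12+(1-q)·3 ⇒ q(-12) = (1-q)(-2) ⇒ q = 1/7
P2 indiff ⇒ p·4+(1-p)·1 = p·1+(1-p)·3 ⇒ p(3) = (1-p)(2) ⇒ p = 2/5

p=2/5, q=1/7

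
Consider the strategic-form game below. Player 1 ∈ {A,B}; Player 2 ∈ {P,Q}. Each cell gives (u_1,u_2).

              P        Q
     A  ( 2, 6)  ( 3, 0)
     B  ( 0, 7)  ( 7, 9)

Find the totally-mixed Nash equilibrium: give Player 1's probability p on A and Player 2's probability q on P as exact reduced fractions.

P1 mixes 1/4 on A; P2 mixes 2/3 on P

P1 indiff ⇒ q·2+(1-q)·3 = q·0+(1-q)·7 ⇒ q(2) = (1-q)(4) ⇒ q = 2/3
P2 indiff ⇒ p·6+(1-p)·7 = p·0+(1-p)·9 ⇒ p(6) = (1-p)(2) ⇒ p = 1/4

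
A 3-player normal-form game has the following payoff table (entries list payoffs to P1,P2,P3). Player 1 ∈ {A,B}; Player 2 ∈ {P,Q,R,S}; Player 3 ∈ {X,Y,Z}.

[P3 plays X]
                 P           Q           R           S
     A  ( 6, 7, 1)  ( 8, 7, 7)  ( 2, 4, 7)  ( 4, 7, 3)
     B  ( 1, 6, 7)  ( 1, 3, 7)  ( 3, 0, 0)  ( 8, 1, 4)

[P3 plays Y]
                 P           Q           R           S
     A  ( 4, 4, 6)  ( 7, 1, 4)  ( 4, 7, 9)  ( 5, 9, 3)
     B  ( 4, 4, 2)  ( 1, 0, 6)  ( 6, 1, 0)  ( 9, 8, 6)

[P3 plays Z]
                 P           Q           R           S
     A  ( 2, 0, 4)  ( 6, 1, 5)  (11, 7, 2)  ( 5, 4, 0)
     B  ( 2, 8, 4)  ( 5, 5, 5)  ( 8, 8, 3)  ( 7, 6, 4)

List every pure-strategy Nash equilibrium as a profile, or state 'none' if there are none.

(A,P,X): not NE [P3→Y gives 6>1]
(A,P,Y): not NE [P2→S gives 9>4]
(A,P,Z): not NE [P2→R gives 7>0; P3→Y gives 6>4]
(A,Q,X): NE
(A,Q,Y): not NE [P2→S gives 9>1; P3→X gives 7>4]
(A,Q,Z): not NE [P2→R gives 7>1; P3→X gives 7>5]
(A,R,X): not NE [P1→B gives 3>2; P2→S gives 7>4; P3→Y gives 9>7]
(A,R,Y): not NE [P1→B gives 6>4; P2→S gives 9>7]
(A,R,Z): not NE [P3→Y gives 9>2]
(A,S,X): not NE [P1→B gives 8>4]
(A,S,Y): not NE [P1→B gives 9>5]
(A,S,Z): not NE [P1→B gives 7>5; P2→R gives 7>4; P3→Y gives 3>0]
(B,P,X): not NE [P1→A gives 6>1]
(B,P,Y): not NE [P2→S gives 8>4; P3→X gives 7>2]
(B,P,Z): not NE [P3→X gives 7>4]
(B,Q,X): not NE [P1→A gives 8>1; P2→P gives 6>3]
(B,Q,Y): not NE [P1→A gives 7>1; P2→S gives 8>0; P3→X gives 7>6]
(B,Q,Z): not NE [P1→A gives 6>5; P2→R gives 8>5; P3→X gives 7>5]
(B,R,X): not NE [P2→P gives 6>0; P3→Z gives 3>0]
(B,R,Y): not NE [P2→S gives 8>1; P3→Z gives 3>0]
(B,R,Z): not NE [P1→A gives 11>8]
(B,S,X): not NE [P2→P gives 6>1; P3→Y gives 6>4]
(B,S,Y): NE
(B,S,Z): not NE [P2→R gives 8>6; P3→Y gives 6>4]

NE set: (A,Q,X), (B,S,Y)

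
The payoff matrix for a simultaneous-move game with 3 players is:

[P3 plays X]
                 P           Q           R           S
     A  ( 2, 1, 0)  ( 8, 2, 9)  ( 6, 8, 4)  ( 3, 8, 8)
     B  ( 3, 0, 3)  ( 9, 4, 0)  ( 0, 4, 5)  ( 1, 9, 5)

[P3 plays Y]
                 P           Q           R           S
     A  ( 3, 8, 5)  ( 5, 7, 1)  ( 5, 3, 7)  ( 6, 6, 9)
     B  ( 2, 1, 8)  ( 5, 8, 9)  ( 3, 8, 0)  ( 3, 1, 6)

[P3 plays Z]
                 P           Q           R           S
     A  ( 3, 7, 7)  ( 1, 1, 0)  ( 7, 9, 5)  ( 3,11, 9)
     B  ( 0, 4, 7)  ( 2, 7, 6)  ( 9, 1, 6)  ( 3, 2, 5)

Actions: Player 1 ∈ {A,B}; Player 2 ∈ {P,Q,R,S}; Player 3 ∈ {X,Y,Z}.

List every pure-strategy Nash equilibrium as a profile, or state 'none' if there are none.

(A,P,X): not NE [P1→B gives 3>2; P2→S gives 8>1; P3→Z gives 7>0]
(A,P,Y): not NE [P3→Z gives 7>5]
(A,P,Z): not NE [P2→S gives 11>7]
(A,Q,X): not NE [P1→B gives 9>8; P2→S gives 8>2]
(A,Q,Y): not NE [P2→P gives 8>7; P3→X gives 9>1]
(A,Q,Z): not NE [P1→B gives 2>1; P2→S gives 11>1; P3→X gives 9>0]
(A,R,X): not NE [P3→Y gives 7>4]
(A,R,Y): not NE [P2→P gives 8>3]
(A,R,Z): not NE [P1→B gives 9>7; P2→S gives 11>9; P3→Y gives 7>5]
(A,S,X): not NE [P3→Z gives 9>8]
(A,S,Y): not NE [P2→P gives 8>6]
(A,S,Z): NE
(B,P,X): not NE [P2→S gives 9>0; P3→Y gives 8>3]
(B,P,Y): not NE [P1→A gives 3>2; P2→R gives 8>1]
(B,P,Z): not NE [P1→A gives 3>0; P2→Q gives 7>4; P3→Y gives 8>7]
(B,Q,X): not NE [P2→S gives 9>4; P3→Y gives 9>0]
(B,Q,Y): NE
(B,Q,Z): not NE [P3→Y gives 9>6]
(B,R,X): not NE [P1→A gives 6>0; P2→S gives 9>4; P3→Z gives 6>5]
(B,R,Y): not NE [P1→A gives 5>3; P3→Z gives 6>0]
(B,R,Z): not NE [P2→Q gives 7>1]
(B,S,X): not NE [P1→A gives 3>1; P3→Y gives 6>5]
(B,S,Y): not NE [P1→A gives 6>3; P2→R gives 8>1]
(B,S,Z): not NE [P2→Q gives 7>2; P3→Y gives 6>5]

PSNE = {(A,S,Z), (B,Q,Y)}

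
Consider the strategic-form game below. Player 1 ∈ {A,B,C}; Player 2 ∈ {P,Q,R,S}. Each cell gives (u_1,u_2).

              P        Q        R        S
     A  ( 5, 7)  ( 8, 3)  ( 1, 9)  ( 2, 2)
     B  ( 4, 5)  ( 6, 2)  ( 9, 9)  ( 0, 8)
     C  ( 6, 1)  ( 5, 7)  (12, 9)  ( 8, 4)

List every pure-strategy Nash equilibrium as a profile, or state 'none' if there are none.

PSNE = {(C,R)}

(A,P): not NE [P1→C gives 6>5; P2→R gives 9>7]
(A,Q): not NE [P2→R gives 9>3]
(A,R): not NE [P1→C gives 12>1]
(A,S): not NE [P1→C gives 8>2; P2→R gives 9>2]
(B,P): not NE [P1→C gives 6>4; P2→R gives 9>5]
(B,Q): not NE [P1→A gives 8>6; P2→R gives 9>2]
(B,R): not NE [P1→C gives 12>9]
(B,S): not NE [P1→C gives 8>0; P2→R gives 9>8]
(C,P): not NE [P2→R gives 9>1]
(C,Q): not NE [P1→A gives 8>5; P2→R gives 9>7]
(C,R): NE
(C,S): not NE [P2→R gives 9>4]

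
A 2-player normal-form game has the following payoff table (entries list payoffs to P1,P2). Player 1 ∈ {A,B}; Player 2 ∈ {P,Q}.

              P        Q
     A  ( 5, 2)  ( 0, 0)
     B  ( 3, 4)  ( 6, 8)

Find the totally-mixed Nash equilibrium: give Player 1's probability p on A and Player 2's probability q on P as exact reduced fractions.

P1 mixes 2/3 on A; P2 mixes 3/4 on P

P1 indiff ⇒ q·5+(1-q)·0 = q·3+(1-q)·6 ⇒ q(2) = (1-q)(6) ⇒ q = 3/4
P2 indiff ⇒ p·2+(1-p)·4 = p·0+(1-p)·8 ⇒ p(2) = (1-p)(4) ⇒ p = 2/3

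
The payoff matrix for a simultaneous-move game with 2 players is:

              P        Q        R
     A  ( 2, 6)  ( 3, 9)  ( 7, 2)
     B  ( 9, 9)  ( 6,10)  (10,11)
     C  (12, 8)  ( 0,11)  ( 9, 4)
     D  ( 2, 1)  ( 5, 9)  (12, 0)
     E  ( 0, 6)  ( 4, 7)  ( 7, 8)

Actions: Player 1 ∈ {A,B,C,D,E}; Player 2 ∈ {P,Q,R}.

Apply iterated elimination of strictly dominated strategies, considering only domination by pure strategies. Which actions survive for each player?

IESDS → P1:{B,D} P2:{Q,R}

P1 drop A (B beats it: P:9>2 Q:6>3 R:10>7)
P1 drop E (B beats it: P:9>0 Q:6>4 R:10>7)
P2 drop P (Q beats it: B:10>9 C:11>8 D:9>1)
P1 drop C (B beats it: Q:6>0 R:10>9)
P1→{B,D} P2→{Q,R}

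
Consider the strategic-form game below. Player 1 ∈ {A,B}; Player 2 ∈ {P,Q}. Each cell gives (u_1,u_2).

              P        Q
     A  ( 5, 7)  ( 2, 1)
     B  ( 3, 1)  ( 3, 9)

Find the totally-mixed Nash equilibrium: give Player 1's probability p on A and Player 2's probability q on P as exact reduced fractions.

P1 indiff ⇒ q·5+(1-q)·2 = q·3+(1-q)·3 ⇒ q(2) = (1-q)(1) ⇒ q = 1/3
P2 indiff ⇒ p·7+(1-p)·1 = p·1+(1-p)·9 ⇒ p(6) = (1-p)(8) ⇒ p = 4/7

p=4/7, q=1/3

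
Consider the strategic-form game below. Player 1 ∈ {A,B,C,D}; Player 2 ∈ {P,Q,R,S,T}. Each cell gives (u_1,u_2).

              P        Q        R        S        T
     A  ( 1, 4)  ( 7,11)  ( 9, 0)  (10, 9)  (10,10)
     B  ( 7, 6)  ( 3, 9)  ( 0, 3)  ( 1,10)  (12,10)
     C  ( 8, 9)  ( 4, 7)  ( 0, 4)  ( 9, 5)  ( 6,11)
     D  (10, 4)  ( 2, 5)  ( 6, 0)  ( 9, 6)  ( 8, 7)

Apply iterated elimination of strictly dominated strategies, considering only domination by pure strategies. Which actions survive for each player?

P2 drop P (T beats it: A:10>4 B:10>6 C:11>9 D:7>4)
P1 drop C (A beats it: Q:7>4 R:9>0 S:10>9 T:10>6)
P1 drop D (A beats it: Q:7>2 R:9>6 S:10>9 T:10>8)
P2 drop R (Q beats it: A:11>0 B:9>3)
P1→{A,B} P2→{Q,S,T}

Survivors P1:{A,B} P2:{Q,S,T}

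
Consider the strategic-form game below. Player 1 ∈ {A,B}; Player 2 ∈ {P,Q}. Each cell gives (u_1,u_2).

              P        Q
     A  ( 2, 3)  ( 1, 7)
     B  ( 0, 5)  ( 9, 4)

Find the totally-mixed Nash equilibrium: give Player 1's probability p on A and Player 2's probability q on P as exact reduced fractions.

P1 indiff ⇒ q·2+(1-q)·1 = q·0+(1-q)·9 ⇒ q(2) = (1-q)(8) ⇒ q = 4/5
P2 indiff ⇒ p·3+(1-p)·5 = p·7+(1-p)·4 ⇒ p(-4) = (1-p)(-1) ⇒ p = 1/5

p=1/5, q=4/5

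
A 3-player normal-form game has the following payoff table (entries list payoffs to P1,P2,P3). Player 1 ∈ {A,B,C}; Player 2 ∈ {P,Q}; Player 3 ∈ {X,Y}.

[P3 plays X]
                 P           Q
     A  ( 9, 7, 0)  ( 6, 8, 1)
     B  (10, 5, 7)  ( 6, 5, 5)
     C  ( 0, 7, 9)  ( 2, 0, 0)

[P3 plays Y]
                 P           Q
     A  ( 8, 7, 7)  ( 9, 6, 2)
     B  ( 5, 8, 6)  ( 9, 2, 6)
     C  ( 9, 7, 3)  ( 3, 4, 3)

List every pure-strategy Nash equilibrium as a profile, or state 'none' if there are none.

(A,P,X): not NE [P1→B gives 10>9; P2→Q gives 8>7; P3→Y gives 7>0]
(A,P,Y): not NE [P1→C gives 9>8]
(A,Q,X): not NE [P3→Y gives 2>1]
(A,Q,Y): not NE [P2→P gives 7>6]
(B,P,X): NE
(B,P,Y): not NE [P1→C gives 9>5; P3→X gives 7>6]
(B,Q,X): not NE [P3→Y gives 6>5]
(B,Q,Y): not NE [P2→P gives 8>2]
(C,P,X): not NE [P1→B gives 10>0]
(C,P,Y): not NE [P3→X gives 9>3]
(C,Q,X): not NE [P1→B gives 6>2; P2→P gives 7>0; P3→Y gives 3>0]
(C,Q,Y): not NE [P1→B gives 9>3; P2→P gives 7>4]

Nash profiles: (B,P,X)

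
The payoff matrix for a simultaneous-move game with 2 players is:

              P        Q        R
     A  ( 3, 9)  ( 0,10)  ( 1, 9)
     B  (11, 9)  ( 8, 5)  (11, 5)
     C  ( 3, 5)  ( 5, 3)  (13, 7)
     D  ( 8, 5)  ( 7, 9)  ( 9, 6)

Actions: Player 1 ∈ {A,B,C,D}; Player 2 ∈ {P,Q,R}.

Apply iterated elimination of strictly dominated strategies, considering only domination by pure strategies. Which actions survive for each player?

Survivors P1:{B,C} P2:{P,R}

P1 drop A (B beats it: P:11>3 Q:8>0 R:11>1)
P1 drop D (B beats it: P:11>8 Q:8>7 R:11>9)
P2 drop Q (P beats it: B:9>5 C:5>3)
P1→{B,C} P2→{P,R}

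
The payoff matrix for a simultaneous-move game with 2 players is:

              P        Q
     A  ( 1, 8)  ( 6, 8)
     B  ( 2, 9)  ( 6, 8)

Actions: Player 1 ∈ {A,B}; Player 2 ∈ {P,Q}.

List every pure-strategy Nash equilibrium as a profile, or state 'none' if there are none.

NE set: (A,Q), (B,P)

(A,P): not NE [P1→B gives 2>1]
(A,Q): NE
(B,P): NE
(B,Q): not NE [P2→P gives 9>8]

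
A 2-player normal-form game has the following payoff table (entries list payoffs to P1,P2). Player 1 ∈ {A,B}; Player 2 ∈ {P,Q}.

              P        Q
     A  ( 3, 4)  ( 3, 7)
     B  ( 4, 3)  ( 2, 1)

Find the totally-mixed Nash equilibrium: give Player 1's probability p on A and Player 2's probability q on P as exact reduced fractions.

P1 indiff ⇒ q·3+(1-q)·3 = q·4+(1-q)·2 ⇒ q(-1) = (1-q)(-1) ⇒ q = 1/2
P2 indiff ⇒ p·4+(1-p)·3 = p·7+(1-p)·1 ⇒ p(-3) = (1-p)(-2) ⇒ p = 2/5

P1 mixes 2/5 on A; P2 mixes 1/2 on P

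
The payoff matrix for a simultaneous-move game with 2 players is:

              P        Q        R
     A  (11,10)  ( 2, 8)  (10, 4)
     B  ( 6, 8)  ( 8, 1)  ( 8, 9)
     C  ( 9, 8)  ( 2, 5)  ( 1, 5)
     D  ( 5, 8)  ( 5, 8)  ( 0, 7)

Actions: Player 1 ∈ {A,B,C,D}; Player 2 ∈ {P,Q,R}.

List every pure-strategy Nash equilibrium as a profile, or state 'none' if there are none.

(A,P): NE
(A,Q): not NE [P1→B gives 8>2; P2→P gives 10>8]
(A,R): not NE [P2→P gives 10>4]
(B,P): not NE [P1→A gives 11>6; P2→R gives 9>8]
(B,Q): not NE [P2→R gives 9>1]
(B,R): not NE [P1→A gives 10>8]
(C,P): not NE [P1→A gives 11>9]
(C,Q): not NE [P1→B gives 8>2; P2→P gives 8>5]
(C,R): not NE [P1→A gives 10>1; P2→P gives 8>5]
(D,P): not NE [P1→A gives 11>5]
(D,Q): not NE [P1→B gives 8>5]
(D,R): not NE [P1→A gives 10>0; P2→Q gives 8>7]

NE set: (A,P)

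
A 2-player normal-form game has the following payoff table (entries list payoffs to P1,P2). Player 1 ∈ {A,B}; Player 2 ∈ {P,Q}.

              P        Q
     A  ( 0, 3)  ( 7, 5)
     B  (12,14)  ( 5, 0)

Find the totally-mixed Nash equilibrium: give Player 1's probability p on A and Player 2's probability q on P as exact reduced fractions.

P1 indiff ⇒ q·0+(1-q)·7 = q·12+(1-q)·5 ⇒ q(-12) = (1-q)(-2) ⇒ q = 1/7
P2 indiff ⇒ p·3+(1-p)·14 = p·5+(1-p)·0 ⇒ p(-2) = (1-p)(-14) ⇒ p = 7/8

(p,q) = (7/8, 1/7)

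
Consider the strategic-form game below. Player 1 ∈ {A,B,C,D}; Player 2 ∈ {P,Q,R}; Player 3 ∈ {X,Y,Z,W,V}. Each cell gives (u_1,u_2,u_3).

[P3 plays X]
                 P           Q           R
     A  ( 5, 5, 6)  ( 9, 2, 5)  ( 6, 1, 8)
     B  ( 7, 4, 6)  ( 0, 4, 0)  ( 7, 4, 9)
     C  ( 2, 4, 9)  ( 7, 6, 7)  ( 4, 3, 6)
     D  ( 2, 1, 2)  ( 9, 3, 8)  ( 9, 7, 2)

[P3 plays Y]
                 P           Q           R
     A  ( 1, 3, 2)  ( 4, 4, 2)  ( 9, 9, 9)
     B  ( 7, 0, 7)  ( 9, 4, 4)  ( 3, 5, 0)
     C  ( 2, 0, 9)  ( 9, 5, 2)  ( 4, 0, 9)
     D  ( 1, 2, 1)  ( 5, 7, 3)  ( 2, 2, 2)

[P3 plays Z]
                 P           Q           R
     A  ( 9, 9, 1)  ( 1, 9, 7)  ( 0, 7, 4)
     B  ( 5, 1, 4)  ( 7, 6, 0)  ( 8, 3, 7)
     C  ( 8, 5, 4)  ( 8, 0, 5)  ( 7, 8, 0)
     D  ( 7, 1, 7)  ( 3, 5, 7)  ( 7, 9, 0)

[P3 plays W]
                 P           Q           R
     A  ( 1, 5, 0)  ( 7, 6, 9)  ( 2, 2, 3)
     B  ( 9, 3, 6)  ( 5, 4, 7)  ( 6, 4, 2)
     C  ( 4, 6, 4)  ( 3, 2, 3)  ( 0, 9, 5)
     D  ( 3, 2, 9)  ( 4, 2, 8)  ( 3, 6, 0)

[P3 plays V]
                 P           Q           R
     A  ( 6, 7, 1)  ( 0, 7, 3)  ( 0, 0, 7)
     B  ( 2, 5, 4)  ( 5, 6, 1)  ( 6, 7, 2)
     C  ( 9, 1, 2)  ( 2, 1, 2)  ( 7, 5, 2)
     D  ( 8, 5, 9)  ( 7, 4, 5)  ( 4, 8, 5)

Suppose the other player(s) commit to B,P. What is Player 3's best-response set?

u_3(X vs B,P) = 6
u_3(Y vs B,P) = 7
u_3(Z vs B,P) = 4
u_3(W vs B,P) = 6
u_3(V vs B,P) = 4
max payoff 7 at {Y}

BR_3 = {Y}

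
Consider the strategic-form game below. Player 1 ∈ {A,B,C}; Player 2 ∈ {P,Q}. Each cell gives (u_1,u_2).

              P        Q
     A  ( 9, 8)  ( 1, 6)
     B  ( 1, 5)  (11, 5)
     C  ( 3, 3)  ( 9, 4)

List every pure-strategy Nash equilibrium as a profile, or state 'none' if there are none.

NE set: (A,P), (B,Q)

(A,P): NE
(A,Q): not NE [P1→B gives 11>1; P2→P gives 8>6]
(B,P): not NE [P1→A gives 9>1]
(B,Q): NE
(C,P): not NE [P1→A gives 9>3; P2→Q gives 4>3]
(C,Q): not NE [P1→B gives 11>9]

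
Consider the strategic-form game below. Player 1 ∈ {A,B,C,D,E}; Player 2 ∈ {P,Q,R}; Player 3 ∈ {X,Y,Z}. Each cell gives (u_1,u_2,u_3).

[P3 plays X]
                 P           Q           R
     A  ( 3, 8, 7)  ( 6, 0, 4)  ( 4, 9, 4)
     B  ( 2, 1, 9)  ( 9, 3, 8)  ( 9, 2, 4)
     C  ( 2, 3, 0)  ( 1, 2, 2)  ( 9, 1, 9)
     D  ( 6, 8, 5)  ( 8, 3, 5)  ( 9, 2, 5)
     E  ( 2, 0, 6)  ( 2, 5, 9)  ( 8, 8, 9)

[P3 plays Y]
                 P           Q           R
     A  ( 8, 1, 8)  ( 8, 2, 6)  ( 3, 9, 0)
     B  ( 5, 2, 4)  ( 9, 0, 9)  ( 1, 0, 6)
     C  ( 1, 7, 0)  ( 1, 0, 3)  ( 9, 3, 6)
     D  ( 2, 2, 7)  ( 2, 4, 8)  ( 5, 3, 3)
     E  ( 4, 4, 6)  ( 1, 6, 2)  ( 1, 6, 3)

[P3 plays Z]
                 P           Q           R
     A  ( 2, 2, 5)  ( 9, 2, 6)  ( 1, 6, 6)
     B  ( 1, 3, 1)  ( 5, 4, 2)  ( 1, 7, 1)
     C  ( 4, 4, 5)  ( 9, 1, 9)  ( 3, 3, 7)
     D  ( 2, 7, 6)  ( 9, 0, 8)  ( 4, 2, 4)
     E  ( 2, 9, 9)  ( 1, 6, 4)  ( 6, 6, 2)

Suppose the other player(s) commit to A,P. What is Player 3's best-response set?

u_3(X vs A,P) = 7
u_3(Y vs A,P) = 8
u_3(Z vs A,P) = 5
max payoff 8 at {Y}

BR_3 = {Y}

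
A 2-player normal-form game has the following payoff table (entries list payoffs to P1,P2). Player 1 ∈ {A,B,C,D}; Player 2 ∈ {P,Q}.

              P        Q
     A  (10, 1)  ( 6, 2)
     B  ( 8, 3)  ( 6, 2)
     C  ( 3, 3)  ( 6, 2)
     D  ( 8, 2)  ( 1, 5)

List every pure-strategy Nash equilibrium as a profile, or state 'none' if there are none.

(A,P): not NE [P2→Q gives 2>1]
(A,Q): NE
(B,P): not NE [P1→A gives 10>8]
(B,Q): not NE [P2→P gives 3>2]
(C,P): not NE [P1→A gives 10>3]
(C,Q): not NE [P2→P gives 3>2]
(D,P): not NE [P1→A gives 10>8; P2→Q gives 5>2]
(D,Q): not NE [P1→C gives 6>1]

NE set: (A,Q)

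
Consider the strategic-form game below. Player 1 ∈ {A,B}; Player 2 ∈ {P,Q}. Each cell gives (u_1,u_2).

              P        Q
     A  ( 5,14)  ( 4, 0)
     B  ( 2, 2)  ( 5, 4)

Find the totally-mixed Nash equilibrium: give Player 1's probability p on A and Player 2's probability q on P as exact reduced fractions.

P1 indiff ⇒ q·5+(1-q)·4 = q·2+(1-q)·5 ⇒ q(3) = (1-q)(1) ⇒ q = 1/4
P2 indiff ⇒ p·14+(1-p)·2 = p·0+(1-p)·4 ⇒ p(14) = (1-p)(2) ⇒ p = 1/8

P1 mixes 1/8 on A; P2 mixes 1/4 on P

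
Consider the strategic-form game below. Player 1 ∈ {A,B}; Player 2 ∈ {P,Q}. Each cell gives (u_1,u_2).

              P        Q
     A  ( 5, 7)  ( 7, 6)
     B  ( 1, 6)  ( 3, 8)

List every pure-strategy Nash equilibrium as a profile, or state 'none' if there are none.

(A,P): NE
(A,Q): not NE [P2→P gives 7>6]
(B,P): not NE [P1→A gives 5>1; P2→Q gives 8>6]
(B,Q): not NE [P1→A gives 7>3]

Nash profiles: (A,P)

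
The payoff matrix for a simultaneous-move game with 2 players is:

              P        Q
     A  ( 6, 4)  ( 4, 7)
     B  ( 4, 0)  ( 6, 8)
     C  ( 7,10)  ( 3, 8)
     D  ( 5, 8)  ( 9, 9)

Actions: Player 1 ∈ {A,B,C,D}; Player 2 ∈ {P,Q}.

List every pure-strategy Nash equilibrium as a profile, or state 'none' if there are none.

Nash profiles: (C,P), (D,Q)

(A,P): not NE [P1→C gives 7>6; P2→Q gives 7>4]
(A,Q): not NE [P1→D gives 9>4]
(B,P): not NE [P1→C gives 7>4; P2→Q gives 8>0]
(B,Q): not NE [P1→D gives 9>6]
(C,P): NE
(C,Q): not NE [P1→D gives 9>3; P2→P gives 10>8]
(D,P): not NE [P1→C gives 7>5; P2→Q gives 9>8]
(D,Q): NE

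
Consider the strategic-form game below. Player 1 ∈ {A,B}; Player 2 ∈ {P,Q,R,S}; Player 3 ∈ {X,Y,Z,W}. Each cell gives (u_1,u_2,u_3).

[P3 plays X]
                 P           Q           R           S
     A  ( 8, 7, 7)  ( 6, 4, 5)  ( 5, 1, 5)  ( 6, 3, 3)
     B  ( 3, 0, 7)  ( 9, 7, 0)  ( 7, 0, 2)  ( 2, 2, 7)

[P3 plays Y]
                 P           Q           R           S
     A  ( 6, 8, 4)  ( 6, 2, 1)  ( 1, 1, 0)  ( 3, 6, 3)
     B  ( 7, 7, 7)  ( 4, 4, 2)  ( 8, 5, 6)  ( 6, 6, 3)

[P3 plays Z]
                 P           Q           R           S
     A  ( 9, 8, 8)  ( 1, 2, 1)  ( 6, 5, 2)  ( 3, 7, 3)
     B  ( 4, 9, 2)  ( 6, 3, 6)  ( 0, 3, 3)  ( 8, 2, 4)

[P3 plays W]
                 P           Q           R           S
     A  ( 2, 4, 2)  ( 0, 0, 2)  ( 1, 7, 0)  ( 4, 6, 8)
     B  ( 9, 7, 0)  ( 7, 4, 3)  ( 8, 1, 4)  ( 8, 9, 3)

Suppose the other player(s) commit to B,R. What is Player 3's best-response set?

u_3(X vs B,R) = 2
u_3(Y vs B,R) = 6
u_3(Z vs B,R) = 3
u_3(W vs B,R) = 4
max payoff 6 at {Y}

BR_3 = {Y}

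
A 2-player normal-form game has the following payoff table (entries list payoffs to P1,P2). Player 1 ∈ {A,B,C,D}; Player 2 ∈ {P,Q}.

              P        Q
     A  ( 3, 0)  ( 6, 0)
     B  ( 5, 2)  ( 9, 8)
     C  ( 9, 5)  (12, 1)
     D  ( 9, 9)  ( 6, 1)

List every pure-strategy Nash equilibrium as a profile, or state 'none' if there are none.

(A,P): not NE [P1→D gives 9>3]
(A,Q): not NE [P1→C gives 12>6]
(B,P): not NE [P1→D gives 9>5; P2→Q gives 8>2]
(B,Q): not NE [P1→C gives 12>9]
(C,P): NE
(C,Q): not NE [P2→P gives 5>1]
(D,P): NE
(D,Q): not NE [P1→C gives 12>6; P2→P gives 9>1]

NE set: (C,P), (D,P)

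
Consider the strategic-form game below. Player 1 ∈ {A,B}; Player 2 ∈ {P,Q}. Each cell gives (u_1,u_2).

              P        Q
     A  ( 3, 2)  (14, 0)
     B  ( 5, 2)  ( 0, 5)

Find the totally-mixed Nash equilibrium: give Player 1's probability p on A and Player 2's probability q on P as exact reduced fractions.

p=3/5, q=7/8

P1 indiff ⇒ q·3+(1-q)·14 = q·5+(1-q)·0 ⇒ q(-2) = (1-q)(-14) ⇒ q = 7/8
P2 indiff ⇒ p·2+(1-p)·2 = p·0+(1-p)·5 ⇒ p(2) = (1-p)(3) ⇒ p = 3/5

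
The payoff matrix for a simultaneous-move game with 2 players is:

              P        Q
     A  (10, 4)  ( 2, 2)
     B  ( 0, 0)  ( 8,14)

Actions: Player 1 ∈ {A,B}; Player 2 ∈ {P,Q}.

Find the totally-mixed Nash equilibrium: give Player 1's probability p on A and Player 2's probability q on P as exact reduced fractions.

p=7/8, q=3/8

P1 indiff ⇒ q·10+(1-q)·2 = q·0+(1-q)·8 ⇒ q(10) = (1-q)(6) ⇒ q = 3/8
P2 indiff ⇒ p·4+(1-p)·0 = p·2+(1-p)·14 ⇒ p(2) = (1-p)(14) ⇒ p = 7/8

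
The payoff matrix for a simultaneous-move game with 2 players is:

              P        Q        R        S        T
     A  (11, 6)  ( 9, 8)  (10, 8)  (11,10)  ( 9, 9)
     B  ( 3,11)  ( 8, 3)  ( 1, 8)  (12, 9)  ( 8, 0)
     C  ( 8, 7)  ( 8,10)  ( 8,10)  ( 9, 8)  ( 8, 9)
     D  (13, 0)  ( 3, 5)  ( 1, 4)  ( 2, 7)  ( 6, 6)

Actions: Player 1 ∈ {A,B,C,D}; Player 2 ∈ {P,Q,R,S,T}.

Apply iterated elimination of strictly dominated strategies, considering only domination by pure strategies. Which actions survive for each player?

IESDS → P1:{A,B,D} P2:{P,S}

P1 drop C (A beats it: P:11>8 Q:9>8 R:10>8 S:11>9 T:9>8)
P2 drop Q (S beats it: A:10>8 B:9>3 D:7>5)
P2 drop R (S beats it: A:10>8 B:9>8 D:7>4)
P2 drop T (S beats it: A:10>9 B:9>0 D:7>6)
P1→{A,B,D} P2→{P,S}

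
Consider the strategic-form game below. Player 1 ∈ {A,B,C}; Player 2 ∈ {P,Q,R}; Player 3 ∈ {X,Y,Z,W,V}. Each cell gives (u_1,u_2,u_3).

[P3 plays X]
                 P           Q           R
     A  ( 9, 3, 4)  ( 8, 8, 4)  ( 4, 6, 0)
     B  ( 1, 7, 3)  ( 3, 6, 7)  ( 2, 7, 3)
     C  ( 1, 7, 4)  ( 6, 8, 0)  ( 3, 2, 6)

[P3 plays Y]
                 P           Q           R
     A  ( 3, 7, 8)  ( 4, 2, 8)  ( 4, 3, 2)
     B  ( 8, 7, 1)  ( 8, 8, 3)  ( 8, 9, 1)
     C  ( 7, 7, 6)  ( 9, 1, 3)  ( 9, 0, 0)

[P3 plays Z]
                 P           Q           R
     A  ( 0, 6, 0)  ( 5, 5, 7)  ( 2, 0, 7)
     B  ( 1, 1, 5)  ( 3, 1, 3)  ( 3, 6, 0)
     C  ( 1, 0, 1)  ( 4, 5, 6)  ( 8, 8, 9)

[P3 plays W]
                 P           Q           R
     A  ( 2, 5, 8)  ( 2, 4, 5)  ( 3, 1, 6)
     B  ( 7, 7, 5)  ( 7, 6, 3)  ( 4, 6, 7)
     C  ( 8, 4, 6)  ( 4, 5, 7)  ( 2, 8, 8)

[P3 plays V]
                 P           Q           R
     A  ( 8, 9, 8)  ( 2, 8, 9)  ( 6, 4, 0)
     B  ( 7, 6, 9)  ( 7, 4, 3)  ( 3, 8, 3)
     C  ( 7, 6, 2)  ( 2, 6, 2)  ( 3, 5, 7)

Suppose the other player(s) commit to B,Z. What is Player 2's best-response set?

u_2(P vs B,Z) = 1
u_2(Q vs B,Z) = 1
u_2(R vs B,Z) = 6
max payoff 6 at {R}

BR_2 = {R}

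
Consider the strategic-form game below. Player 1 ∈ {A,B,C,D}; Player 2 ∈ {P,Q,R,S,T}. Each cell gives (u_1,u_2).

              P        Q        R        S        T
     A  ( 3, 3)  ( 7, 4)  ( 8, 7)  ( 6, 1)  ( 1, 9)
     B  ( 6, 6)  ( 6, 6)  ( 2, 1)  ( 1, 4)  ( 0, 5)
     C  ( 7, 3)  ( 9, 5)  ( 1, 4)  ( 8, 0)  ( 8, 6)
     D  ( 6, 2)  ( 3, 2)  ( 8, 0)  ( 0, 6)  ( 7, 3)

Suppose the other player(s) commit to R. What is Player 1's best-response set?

u_1(A vs R) = 8
u_1(B vs R) = 2
u_1(C vs R) = 1
u_1(D vs R) = 8
max payoff 8 at {A,D}

argmax u_1 = {A,D}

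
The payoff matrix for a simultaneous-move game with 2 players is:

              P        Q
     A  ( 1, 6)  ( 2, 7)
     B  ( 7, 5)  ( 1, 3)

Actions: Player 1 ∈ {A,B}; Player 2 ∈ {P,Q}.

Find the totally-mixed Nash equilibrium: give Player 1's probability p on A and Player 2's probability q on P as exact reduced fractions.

P1 indiff ⇒ q·1+(1-q)·2 = q·7+(1-q)·1 ⇒ q(-6) = (1-q)(-1) ⇒ q = 1/7
P2 indiff ⇒ p·6+(1-p)·5 = p·7+(1-p)·3 ⇒ p(-1) = (1-p)(-2) ⇒ p = 2/3

(p,q) = (2/3, 1/7)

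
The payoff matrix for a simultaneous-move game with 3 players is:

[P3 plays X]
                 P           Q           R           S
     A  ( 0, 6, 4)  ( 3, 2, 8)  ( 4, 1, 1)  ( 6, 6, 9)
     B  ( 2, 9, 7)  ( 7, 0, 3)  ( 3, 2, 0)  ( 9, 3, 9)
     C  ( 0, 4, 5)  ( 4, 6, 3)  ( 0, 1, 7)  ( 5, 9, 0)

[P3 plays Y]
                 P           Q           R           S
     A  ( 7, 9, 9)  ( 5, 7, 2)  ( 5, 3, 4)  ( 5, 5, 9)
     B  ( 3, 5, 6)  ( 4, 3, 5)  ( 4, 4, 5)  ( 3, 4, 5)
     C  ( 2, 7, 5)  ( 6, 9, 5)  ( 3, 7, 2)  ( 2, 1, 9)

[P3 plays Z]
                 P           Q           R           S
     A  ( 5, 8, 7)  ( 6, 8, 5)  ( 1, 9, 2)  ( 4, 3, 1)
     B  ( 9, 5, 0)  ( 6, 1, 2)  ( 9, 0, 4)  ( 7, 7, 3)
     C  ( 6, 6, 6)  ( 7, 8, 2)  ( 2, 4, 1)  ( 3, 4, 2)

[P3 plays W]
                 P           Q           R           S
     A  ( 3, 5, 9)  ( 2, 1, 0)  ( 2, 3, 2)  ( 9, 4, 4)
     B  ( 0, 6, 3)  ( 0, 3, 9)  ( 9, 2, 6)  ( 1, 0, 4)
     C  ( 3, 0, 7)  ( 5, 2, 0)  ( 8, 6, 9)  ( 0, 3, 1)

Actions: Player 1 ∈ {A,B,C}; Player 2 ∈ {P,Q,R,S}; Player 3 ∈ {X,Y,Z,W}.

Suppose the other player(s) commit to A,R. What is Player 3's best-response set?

BR_3 = {Y}

u_3(X vs A,R) = 1
u_3(Y vs A,R) = 4
u_3(Z vs A,R) = 2
u_3(W vs A,R) = 2
max payoff 4 at {Y}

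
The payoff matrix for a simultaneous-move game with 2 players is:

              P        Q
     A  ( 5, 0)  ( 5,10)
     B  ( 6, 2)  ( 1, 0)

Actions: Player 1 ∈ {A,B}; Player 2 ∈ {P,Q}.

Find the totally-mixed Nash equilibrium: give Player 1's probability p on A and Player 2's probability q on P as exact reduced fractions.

P1 indiff ⇒ q·5+(1-q)·5 = q·6+(1-q)·1 ⇒ q(-1) = (1-q)(-4) ⇒ q = 4/5
P2 indiff ⇒ p·0+(1-p)·2 = p·10+(1-p)·0 ⇒ p(-10) = (1-p)(-2) ⇒ p = 1/6

P1 mixes 1/6 on A; P2 mixes 4/5 on P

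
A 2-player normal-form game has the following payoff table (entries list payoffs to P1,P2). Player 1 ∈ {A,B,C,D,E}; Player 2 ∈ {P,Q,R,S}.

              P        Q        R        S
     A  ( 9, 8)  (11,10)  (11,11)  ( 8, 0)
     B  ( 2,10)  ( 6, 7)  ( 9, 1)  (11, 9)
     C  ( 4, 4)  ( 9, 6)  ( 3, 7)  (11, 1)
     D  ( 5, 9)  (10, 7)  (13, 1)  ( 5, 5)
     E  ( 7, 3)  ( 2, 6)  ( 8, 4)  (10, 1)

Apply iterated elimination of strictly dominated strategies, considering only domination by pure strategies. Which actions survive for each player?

Remaining: P1:{A,D} P2:{P,Q,R}

P2 drop S (P beats it: A:8>0 B:10>9 C:4>1 D:9>5 E:3>1)
P1 drop B (A beats it: P:9>2 Q:11>6 R:11>9)
P1 drop C (A beats it: P:9>4 Q:11>9 R:11>3)
P1 drop E (A beats it: P:9>7 Q:11>2 R:11>8)
P1→{A,D} P2→{P,Q,R}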